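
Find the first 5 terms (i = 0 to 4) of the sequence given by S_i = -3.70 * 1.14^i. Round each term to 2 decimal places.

This is a geometric sequence.
i=0: S_0 = -3.7 * 1.14^0 = -3.7
i=1: S_1 = -3.7 * 1.14^1 ≈ -4.22
i=2: S_2 = -3.7 * 1.14^2 ≈ -4.81
i=3: S_3 = -3.7 * 1.14^3 ≈ -5.48
i=4: S_4 = -3.7 * 1.14^4 ≈ -6.25
The first 5 terms are: [-3.7, -4.22, -4.81, -5.48, -6.25]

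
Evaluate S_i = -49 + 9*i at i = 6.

S_6 = -49 + 9*6 = -49 + 54 = 5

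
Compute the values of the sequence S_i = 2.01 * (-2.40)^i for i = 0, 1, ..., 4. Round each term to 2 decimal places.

This is a geometric sequence.
i=0: S_0 = 2.01 * (-2.4)^0 = 2.01
i=1: S_1 = 2.01 * (-2.4)^1 ≈ -4.82
i=2: S_2 = 2.01 * (-2.4)^2 ≈ 11.58
i=3: S_3 = 2.01 * (-2.4)^3 ≈ -27.79
i=4: S_4 = 2.01 * (-2.4)^4 ≈ 66.69
The first 5 terms are: [2.01, -4.82, 11.58, -27.79, 66.69]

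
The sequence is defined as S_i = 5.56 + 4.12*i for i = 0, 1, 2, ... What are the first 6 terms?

This is an arithmetic sequence.
i=0: S_0 = 5.56 + 4.12*0 = 5.56
i=1: S_1 = 5.56 + 4.12*1 = 9.68
i=2: S_2 = 5.56 + 4.12*2 = 13.8
i=3: S_3 = 5.56 + 4.12*3 = 17.92
i=4: S_4 = 5.56 + 4.12*4 = 22.04
i=5: S_5 = 5.56 + 4.12*5 = 26.16
The first 6 terms are: [5.56, 9.68, 13.8, 17.92, 22.04, 26.16]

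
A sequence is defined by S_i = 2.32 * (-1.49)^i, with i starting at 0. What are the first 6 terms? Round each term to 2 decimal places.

This is a geometric sequence.
i=0: S_0 = 2.32 * (-1.49)^0 = 2.32
i=1: S_1 = 2.32 * (-1.49)^1 ≈ -3.46
i=2: S_2 = 2.32 * (-1.49)^2 ≈ 5.15
i=3: S_3 = 2.32 * (-1.49)^3 ≈ -7.67
i=4: S_4 = 2.32 * (-1.49)^4 ≈ 11.43
i=5: S_5 = 2.32 * (-1.49)^5 ≈ -17.04
The first 6 terms are: [2.32, -3.46, 5.15, -7.67, 11.43, -17.04]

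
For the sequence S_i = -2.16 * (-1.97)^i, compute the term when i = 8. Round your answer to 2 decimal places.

S_8 = -2.16 * (-1.97)^8 ≈ -2.16 * 226.8453 ≈ -489.99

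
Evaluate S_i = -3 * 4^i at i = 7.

S_7 = -3 * 4^7 = -3 * 16384 = -49152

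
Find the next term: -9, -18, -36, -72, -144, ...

Ratios: -18 / -9 = 2.0
This is a geometric sequence with common ratio r = 2.
Next term = -144 * 2 = -288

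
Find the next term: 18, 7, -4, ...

Differences: 7 - 18 = -11
This is an arithmetic sequence with common difference d = -11.
Next term = -4 + -11 = -15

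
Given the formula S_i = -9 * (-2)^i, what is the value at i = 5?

S_5 = -9 * (-2)^5 = -9 * -32 = 288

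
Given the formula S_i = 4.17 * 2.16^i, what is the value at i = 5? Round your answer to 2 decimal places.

S_5 = 4.17 * 2.16^5 ≈ 4.17 * 47.0185 ≈ 196.07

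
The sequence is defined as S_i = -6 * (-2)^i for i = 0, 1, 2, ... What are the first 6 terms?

This is a geometric sequence.
i=0: S_0 = -6 * (-2)^0 = -6
i=1: S_1 = -6 * (-2)^1 = 12
i=2: S_2 = -6 * (-2)^2 = -24
i=3: S_3 = -6 * (-2)^3 = 48
i=4: S_4 = -6 * (-2)^4 = -96
i=5: S_5 = -6 * (-2)^5 = 192
The first 6 terms are: [-6, 12, -24, 48, -96, 192]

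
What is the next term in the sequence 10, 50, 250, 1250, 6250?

Ratios: 50 / 10 = 5.0
This is a geometric sequence with common ratio r = 5.
Next term = 6250 * 5 = 31250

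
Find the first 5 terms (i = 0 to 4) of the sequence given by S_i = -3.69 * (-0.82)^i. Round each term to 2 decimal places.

This is a geometric sequence.
i=0: S_0 = -3.69 * (-0.82)^0 = -3.69
i=1: S_1 = -3.69 * (-0.82)^1 ≈ 3.03
i=2: S_2 = -3.69 * (-0.82)^2 ≈ -2.48
i=3: S_3 = -3.69 * (-0.82)^3 ≈ 2.03
i=4: S_4 = -3.69 * (-0.82)^4 ≈ -1.67
The first 5 terms are: [-3.69, 3.03, -2.48, 2.03, -1.67]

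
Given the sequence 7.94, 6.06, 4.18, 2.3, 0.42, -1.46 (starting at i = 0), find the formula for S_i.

Check differences: 6.06 - 7.94 = -1.88
4.18 - 6.06 = -1.88
Common difference d = -1.88.
First term a = 7.94.
Formula: S_i = 7.94 - 1.88*i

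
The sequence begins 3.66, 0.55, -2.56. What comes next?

Differences: 0.55 - 3.66 = -3.11
This is an arithmetic sequence with common difference d = -3.11.
Next term = -2.56 + -3.11 = -5.67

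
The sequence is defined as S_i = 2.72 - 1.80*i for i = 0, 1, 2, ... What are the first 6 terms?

This is an arithmetic sequence.
i=0: S_0 = 2.72 + -1.8*0 = 2.72
i=1: S_1 = 2.72 + -1.8*1 = 0.92
i=2: S_2 = 2.72 + -1.8*2 = -0.88
i=3: S_3 = 2.72 + -1.8*3 = -2.68
i=4: S_4 = 2.72 + -1.8*4 = -4.48
i=5: S_5 = 2.72 + -1.8*5 = -6.28
The first 6 terms are: [2.72, 0.92, -0.88, -2.68, -4.48, -6.28]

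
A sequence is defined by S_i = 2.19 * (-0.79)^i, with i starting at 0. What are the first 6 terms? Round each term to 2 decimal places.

This is a geometric sequence.
i=0: S_0 = 2.19 * (-0.79)^0 = 2.19
i=1: S_1 = 2.19 * (-0.79)^1 ≈ -1.73
i=2: S_2 = 2.19 * (-0.79)^2 ≈ 1.37
i=3: S_3 = 2.19 * (-0.79)^3 ≈ -1.08
i=4: S_4 = 2.19 * (-0.79)^4 ≈ 0.85
i=5: S_5 = 2.19 * (-0.79)^5 ≈ -0.67
The first 6 terms are: [2.19, -1.73, 1.37, -1.08, 0.85, -0.67]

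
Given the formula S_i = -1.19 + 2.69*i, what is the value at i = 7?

S_7 = -1.19 + 2.69*7 = -1.19 + 18.83 = 17.64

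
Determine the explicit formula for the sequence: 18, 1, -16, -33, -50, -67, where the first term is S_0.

Check differences: 1 - 18 = -17
-16 - 1 = -17
Common difference d = -17.
First term a = 18.
Formula: S_i = 18 - 17*i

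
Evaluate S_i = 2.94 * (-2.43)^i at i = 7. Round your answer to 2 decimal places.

S_7 = 2.94 * (-2.43)^7 ≈ 2.94 * -500.3155 ≈ -1470.93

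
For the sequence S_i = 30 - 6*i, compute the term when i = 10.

S_10 = 30 + -6*10 = 30 + -60 = -30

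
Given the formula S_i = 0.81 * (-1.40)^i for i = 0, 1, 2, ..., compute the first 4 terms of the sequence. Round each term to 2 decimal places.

This is a geometric sequence.
i=0: S_0 = 0.81 * (-1.4)^0 = 0.81
i=1: S_1 = 0.81 * (-1.4)^1 ≈ -1.13
i=2: S_2 = 0.81 * (-1.4)^2 ≈ 1.59
i=3: S_3 = 0.81 * (-1.4)^3 ≈ -2.22
The first 4 terms are: [0.81, -1.13, 1.59, -2.22]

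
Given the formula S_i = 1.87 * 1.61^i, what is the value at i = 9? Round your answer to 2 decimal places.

S_9 = 1.87 * 1.61^9 ≈ 1.87 * 72.683 ≈ 135.92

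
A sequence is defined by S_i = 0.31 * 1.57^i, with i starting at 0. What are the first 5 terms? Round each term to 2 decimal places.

This is a geometric sequence.
i=0: S_0 = 0.31 * 1.57^0 = 0.31
i=1: S_1 = 0.31 * 1.57^1 ≈ 0.49
i=2: S_2 = 0.31 * 1.57^2 ≈ 0.76
i=3: S_3 = 0.31 * 1.57^3 ≈ 1.2
i=4: S_4 = 0.31 * 1.57^4 ≈ 1.88
The first 5 terms are: [0.31, 0.49, 0.76, 1.2, 1.88]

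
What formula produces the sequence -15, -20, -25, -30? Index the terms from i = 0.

Check differences: -20 - -15 = -5
-25 - -20 = -5
Common difference d = -5.
First term a = -15.
Formula: S_i = -15 - 5*i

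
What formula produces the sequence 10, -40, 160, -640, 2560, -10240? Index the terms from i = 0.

Check ratios: -40 / 10 = -4.0
Common ratio r = -4.
First term a = 10.
Formula: S_i = 10 * (-4)^i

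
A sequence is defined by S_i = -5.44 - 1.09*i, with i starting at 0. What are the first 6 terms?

This is an arithmetic sequence.
i=0: S_0 = -5.44 + -1.09*0 = -5.44
i=1: S_1 = -5.44 + -1.09*1 = -6.53
i=2: S_2 = -5.44 + -1.09*2 = -7.62
i=3: S_3 = -5.44 + -1.09*3 = -8.71
i=4: S_4 = -5.44 + -1.09*4 = -9.8
i=5: S_5 = -5.44 + -1.09*5 = -10.89
The first 6 terms are: [-5.44, -6.53, -7.62, -8.71, -9.8, -10.89]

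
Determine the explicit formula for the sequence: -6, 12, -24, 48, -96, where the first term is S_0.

Check ratios: 12 / -6 = -2.0
Common ratio r = -2.
First term a = -6.
Formula: S_i = -6 * (-2)^i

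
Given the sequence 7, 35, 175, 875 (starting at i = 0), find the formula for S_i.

Check ratios: 35 / 7 = 5.0
Common ratio r = 5.
First term a = 7.
Formula: S_i = 7 * 5^i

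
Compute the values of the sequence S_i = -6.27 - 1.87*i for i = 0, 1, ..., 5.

This is an arithmetic sequence.
i=0: S_0 = -6.27 + -1.87*0 = -6.27
i=1: S_1 = -6.27 + -1.87*1 = -8.14
i=2: S_2 = -6.27 + -1.87*2 = -10.01
i=3: S_3 = -6.27 + -1.87*3 = -11.88
i=4: S_4 = -6.27 + -1.87*4 = -13.75
i=5: S_5 = -6.27 + -1.87*5 = -15.62
The first 6 terms are: [-6.27, -8.14, -10.01, -11.88, -13.75, -15.62]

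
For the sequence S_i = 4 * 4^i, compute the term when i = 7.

S_7 = 4 * 4^7 = 4 * 16384 = 65536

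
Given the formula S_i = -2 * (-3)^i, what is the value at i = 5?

S_5 = -2 * (-3)^5 = -2 * -243 = 486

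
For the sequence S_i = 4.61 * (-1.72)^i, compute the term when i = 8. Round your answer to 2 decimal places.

S_8 = 4.61 * (-1.72)^8 ≈ 4.61 * 76.5998 ≈ 353.13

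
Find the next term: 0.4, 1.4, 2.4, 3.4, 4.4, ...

Differences: 1.4 - 0.4 = 1.0
This is an arithmetic sequence with common difference d = 1.0.
Next term = 4.4 + 1.0 = 5.4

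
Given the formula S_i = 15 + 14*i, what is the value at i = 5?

S_5 = 15 + 14*5 = 15 + 70 = 85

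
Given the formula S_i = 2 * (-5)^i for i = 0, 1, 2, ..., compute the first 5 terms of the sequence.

This is a geometric sequence.
i=0: S_0 = 2 * (-5)^0 = 2
i=1: S_1 = 2 * (-5)^1 = -10
i=2: S_2 = 2 * (-5)^2 = 50
i=3: S_3 = 2 * (-5)^3 = -250
i=4: S_4 = 2 * (-5)^4 = 1250
The first 5 terms are: [2, -10, 50, -250, 1250]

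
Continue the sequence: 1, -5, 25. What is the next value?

Ratios: -5 / 1 = -5.0
This is a geometric sequence with common ratio r = -5.
Next term = 25 * -5 = -125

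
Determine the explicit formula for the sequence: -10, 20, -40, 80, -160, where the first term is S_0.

Check ratios: 20 / -10 = -2.0
Common ratio r = -2.
First term a = -10.
Formula: S_i = -10 * (-2)^i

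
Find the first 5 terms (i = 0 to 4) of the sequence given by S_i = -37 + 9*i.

This is an arithmetic sequence.
i=0: S_0 = -37 + 9*0 = -37
i=1: S_1 = -37 + 9*1 = -28
i=2: S_2 = -37 + 9*2 = -19
i=3: S_3 = -37 + 9*3 = -10
i=4: S_4 = -37 + 9*4 = -1
The first 5 terms are: [-37, -28, -19, -10, -1]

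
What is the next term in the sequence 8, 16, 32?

Ratios: 16 / 8 = 2.0
This is a geometric sequence with common ratio r = 2.
Next term = 32 * 2 = 64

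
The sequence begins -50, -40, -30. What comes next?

Differences: -40 - -50 = 10
This is an arithmetic sequence with common difference d = 10.
Next term = -30 + 10 = -20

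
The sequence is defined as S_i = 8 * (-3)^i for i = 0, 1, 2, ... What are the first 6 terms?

This is a geometric sequence.
i=0: S_0 = 8 * (-3)^0 = 8
i=1: S_1 = 8 * (-3)^1 = -24
i=2: S_2 = 8 * (-3)^2 = 72
i=3: S_3 = 8 * (-3)^3 = -216
i=4: S_4 = 8 * (-3)^4 = 648
i=5: S_5 = 8 * (-3)^5 = -1944
The first 6 terms are: [8, -24, 72, -216, 648, -1944]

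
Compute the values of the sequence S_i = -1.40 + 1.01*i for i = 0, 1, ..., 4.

This is an arithmetic sequence.
i=0: S_0 = -1.4 + 1.01*0 = -1.4
i=1: S_1 = -1.4 + 1.01*1 = -0.39
i=2: S_2 = -1.4 + 1.01*2 = 0.62
i=3: S_3 = -1.4 + 1.01*3 = 1.63
i=4: S_4 = -1.4 + 1.01*4 = 2.64
The first 5 terms are: [-1.4, -0.39, 0.62, 1.63, 2.64]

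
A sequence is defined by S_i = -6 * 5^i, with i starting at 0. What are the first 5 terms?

This is a geometric sequence.
i=0: S_0 = -6 * 5^0 = -6
i=1: S_1 = -6 * 5^1 = -30
i=2: S_2 = -6 * 5^2 = -150
i=3: S_3 = -6 * 5^3 = -750
i=4: S_4 = -6 * 5^4 = -3750
The first 5 terms are: [-6, -30, -150, -750, -3750]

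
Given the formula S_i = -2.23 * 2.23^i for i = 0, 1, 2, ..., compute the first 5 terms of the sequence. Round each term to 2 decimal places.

This is a geometric sequence.
i=0: S_0 = -2.23 * 2.23^0 = -2.23
i=1: S_1 = -2.23 * 2.23^1 ≈ -4.97
i=2: S_2 = -2.23 * 2.23^2 ≈ -11.09
i=3: S_3 = -2.23 * 2.23^3 ≈ -24.73
i=4: S_4 = -2.23 * 2.23^4 ≈ -55.15
The first 5 terms are: [-2.23, -4.97, -11.09, -24.73, -55.15]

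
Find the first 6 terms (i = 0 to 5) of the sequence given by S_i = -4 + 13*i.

This is an arithmetic sequence.
i=0: S_0 = -4 + 13*0 = -4
i=1: S_1 = -4 + 13*1 = 9
i=2: S_2 = -4 + 13*2 = 22
i=3: S_3 = -4 + 13*3 = 35
i=4: S_4 = -4 + 13*4 = 48
i=5: S_5 = -4 + 13*5 = 61
The first 6 terms are: [-4, 9, 22, 35, 48, 61]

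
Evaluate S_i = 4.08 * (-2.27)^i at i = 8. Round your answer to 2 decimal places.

S_8 = 4.08 * (-2.27)^8 ≈ 4.08 * 705.0288 ≈ 2876.52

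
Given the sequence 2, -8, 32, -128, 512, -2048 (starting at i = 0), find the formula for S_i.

Check ratios: -8 / 2 = -4.0
Common ratio r = -4.
First term a = 2.
Formula: S_i = 2 * (-4)^i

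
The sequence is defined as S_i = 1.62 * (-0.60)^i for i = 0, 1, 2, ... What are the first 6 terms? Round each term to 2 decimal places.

This is a geometric sequence.
i=0: S_0 = 1.62 * (-0.6)^0 = 1.62
i=1: S_1 = 1.62 * (-0.6)^1 ≈ -0.97
i=2: S_2 = 1.62 * (-0.6)^2 ≈ 0.58
i=3: S_3 = 1.62 * (-0.6)^3 ≈ -0.35
i=4: S_4 = 1.62 * (-0.6)^4 ≈ 0.21
i=5: S_5 = 1.62 * (-0.6)^5 ≈ -0.13
The first 6 terms are: [1.62, -0.97, 0.58, -0.35, 0.21, -0.13]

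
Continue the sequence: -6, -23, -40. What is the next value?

Differences: -23 - -6 = -17
This is an arithmetic sequence with common difference d = -17.
Next term = -40 + -17 = -57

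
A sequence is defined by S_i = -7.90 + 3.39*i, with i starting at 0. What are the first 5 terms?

This is an arithmetic sequence.
i=0: S_0 = -7.9 + 3.39*0 = -7.9
i=1: S_1 = -7.9 + 3.39*1 = -4.51
i=2: S_2 = -7.9 + 3.39*2 = -1.12
i=3: S_3 = -7.9 + 3.39*3 = 2.27
i=4: S_4 = -7.9 + 3.39*4 = 5.66
The first 5 terms are: [-7.9, -4.51, -1.12, 2.27, 5.66]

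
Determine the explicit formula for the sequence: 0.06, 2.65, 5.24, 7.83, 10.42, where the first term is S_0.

Check differences: 2.65 - 0.06 = 2.59
5.24 - 2.65 = 2.59
Common difference d = 2.59.
First term a = 0.06.
Formula: S_i = 0.06 + 2.59*i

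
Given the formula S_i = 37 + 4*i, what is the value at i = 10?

S_10 = 37 + 4*10 = 37 + 40 = 77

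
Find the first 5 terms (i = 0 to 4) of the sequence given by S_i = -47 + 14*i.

This is an arithmetic sequence.
i=0: S_0 = -47 + 14*0 = -47
i=1: S_1 = -47 + 14*1 = -33
i=2: S_2 = -47 + 14*2 = -19
i=3: S_3 = -47 + 14*3 = -5
i=4: S_4 = -47 + 14*4 = 9
The first 5 terms are: [-47, -33, -19, -5, 9]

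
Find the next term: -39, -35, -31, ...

Differences: -35 - -39 = 4
This is an arithmetic sequence with common difference d = 4.
Next term = -31 + 4 = -27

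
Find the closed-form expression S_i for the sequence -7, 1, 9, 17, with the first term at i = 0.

Check differences: 1 - -7 = 8
9 - 1 = 8
Common difference d = 8.
First term a = -7.
Formula: S_i = -7 + 8*i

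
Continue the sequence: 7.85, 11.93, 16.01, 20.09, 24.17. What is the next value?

Differences: 11.93 - 7.85 = 4.08
This is an arithmetic sequence with common difference d = 4.08.
Next term = 24.17 + 4.08 = 28.25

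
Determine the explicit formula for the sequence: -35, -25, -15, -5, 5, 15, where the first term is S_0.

Check differences: -25 - -35 = 10
-15 - -25 = 10
Common difference d = 10.
First term a = -35.
Formula: S_i = -35 + 10*i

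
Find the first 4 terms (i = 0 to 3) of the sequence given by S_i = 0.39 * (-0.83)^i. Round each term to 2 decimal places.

This is a geometric sequence.
i=0: S_0 = 0.39 * (-0.83)^0 = 0.39
i=1: S_1 = 0.39 * (-0.83)^1 ≈ -0.32
i=2: S_2 = 0.39 * (-0.83)^2 ≈ 0.27
i=3: S_3 = 0.39 * (-0.83)^3 ≈ -0.22
The first 4 terms are: [0.39, -0.32, 0.27, -0.22]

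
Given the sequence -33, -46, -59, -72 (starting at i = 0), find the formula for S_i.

Check differences: -46 - -33 = -13
-59 - -46 = -13
Common difference d = -13.
First term a = -33.
Formula: S_i = -33 - 13*i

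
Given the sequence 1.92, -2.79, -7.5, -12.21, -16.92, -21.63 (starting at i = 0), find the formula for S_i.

Check differences: -2.79 - 1.92 = -4.71
-7.5 - -2.79 = -4.71
Common difference d = -4.71.
First term a = 1.92.
Formula: S_i = 1.92 - 4.71*i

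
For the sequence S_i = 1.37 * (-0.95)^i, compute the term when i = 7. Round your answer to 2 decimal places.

S_7 = 1.37 * (-0.95)^7 ≈ 1.37 * -0.6983 ≈ -0.96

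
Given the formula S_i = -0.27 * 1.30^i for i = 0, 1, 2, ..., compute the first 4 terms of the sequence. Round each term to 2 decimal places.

This is a geometric sequence.
i=0: S_0 = -0.27 * 1.3^0 = -0.27
i=1: S_1 = -0.27 * 1.3^1 ≈ -0.35
i=2: S_2 = -0.27 * 1.3^2 ≈ -0.46
i=3: S_3 = -0.27 * 1.3^3 ≈ -0.59
The first 4 terms are: [-0.27, -0.35, -0.46, -0.59]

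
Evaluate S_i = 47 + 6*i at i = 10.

S_10 = 47 + 6*10 = 47 + 60 = 107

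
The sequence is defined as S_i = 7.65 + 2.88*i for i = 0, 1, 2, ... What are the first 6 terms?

This is an arithmetic sequence.
i=0: S_0 = 7.65 + 2.88*0 = 7.65
i=1: S_1 = 7.65 + 2.88*1 = 10.53
i=2: S_2 = 7.65 + 2.88*2 = 13.41
i=3: S_3 = 7.65 + 2.88*3 = 16.29
i=4: S_4 = 7.65 + 2.88*4 = 19.17
i=5: S_5 = 7.65 + 2.88*5 = 22.05
The first 6 terms are: [7.65, 10.53, 13.41, 16.29, 19.17, 22.05]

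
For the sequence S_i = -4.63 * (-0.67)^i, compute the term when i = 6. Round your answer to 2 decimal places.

S_6 = -4.63 * (-0.67)^6 ≈ -4.63 * 0.0905 ≈ -0.42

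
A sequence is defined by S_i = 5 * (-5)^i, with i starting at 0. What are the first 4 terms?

This is a geometric sequence.
i=0: S_0 = 5 * (-5)^0 = 5
i=1: S_1 = 5 * (-5)^1 = -25
i=2: S_2 = 5 * (-5)^2 = 125
i=3: S_3 = 5 * (-5)^3 = -625
The first 4 terms are: [5, -25, 125, -625]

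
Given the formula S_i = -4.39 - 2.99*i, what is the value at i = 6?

S_6 = -4.39 + -2.99*6 = -4.39 + -17.94 = -22.33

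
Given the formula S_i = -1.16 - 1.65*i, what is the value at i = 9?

S_9 = -1.16 + -1.65*9 = -1.16 + -14.85 = -16.01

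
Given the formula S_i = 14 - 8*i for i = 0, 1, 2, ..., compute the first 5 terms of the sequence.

This is an arithmetic sequence.
i=0: S_0 = 14 + -8*0 = 14
i=1: S_1 = 14 + -8*1 = 6
i=2: S_2 = 14 + -8*2 = -2
i=3: S_3 = 14 + -8*3 = -10
i=4: S_4 = 14 + -8*4 = -18
The first 5 terms are: [14, 6, -2, -10, -18]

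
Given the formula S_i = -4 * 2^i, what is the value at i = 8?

S_8 = -4 * 2^8 = -4 * 256 = -1024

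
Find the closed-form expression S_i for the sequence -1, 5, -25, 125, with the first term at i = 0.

Check ratios: 5 / -1 = -5.0
Common ratio r = -5.
First term a = -1.
Formula: S_i = -1 * (-5)^i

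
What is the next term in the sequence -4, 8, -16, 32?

Ratios: 8 / -4 = -2.0
This is a geometric sequence with common ratio r = -2.
Next term = 32 * -2 = -64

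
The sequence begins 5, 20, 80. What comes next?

Ratios: 20 / 5 = 4.0
This is a geometric sequence with common ratio r = 4.
Next term = 80 * 4 = 320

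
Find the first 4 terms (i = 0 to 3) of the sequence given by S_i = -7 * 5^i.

This is a geometric sequence.
i=0: S_0 = -7 * 5^0 = -7
i=1: S_1 = -7 * 5^1 = -35
i=2: S_2 = -7 * 5^2 = -175
i=3: S_3 = -7 * 5^3 = -875
The first 4 terms are: [-7, -35, -175, -875]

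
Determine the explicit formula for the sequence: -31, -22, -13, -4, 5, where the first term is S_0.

Check differences: -22 - -31 = 9
-13 - -22 = 9
Common difference d = 9.
First term a = -31.
Formula: S_i = -31 + 9*i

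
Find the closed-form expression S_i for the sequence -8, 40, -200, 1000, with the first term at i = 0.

Check ratios: 40 / -8 = -5.0
Common ratio r = -5.
First term a = -8.
Formula: S_i = -8 * (-5)^i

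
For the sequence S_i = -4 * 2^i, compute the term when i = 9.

S_9 = -4 * 2^9 = -4 * 512 = -2048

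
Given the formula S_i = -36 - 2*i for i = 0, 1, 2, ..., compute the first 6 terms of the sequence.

This is an arithmetic sequence.
i=0: S_0 = -36 + -2*0 = -36
i=1: S_1 = -36 + -2*1 = -38
i=2: S_2 = -36 + -2*2 = -40
i=3: S_3 = -36 + -2*3 = -42
i=4: S_4 = -36 + -2*4 = -44
i=5: S_5 = -36 + -2*5 = -46
The first 6 terms are: [-36, -38, -40, -42, -44, -46]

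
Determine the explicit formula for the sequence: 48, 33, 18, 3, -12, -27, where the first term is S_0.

Check differences: 33 - 48 = -15
18 - 33 = -15
Common difference d = -15.
First term a = 48.
Formula: S_i = 48 - 15*i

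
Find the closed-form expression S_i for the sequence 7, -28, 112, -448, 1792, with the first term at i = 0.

Check ratios: -28 / 7 = -4.0
Common ratio r = -4.
First term a = 7.
Formula: S_i = 7 * (-4)^i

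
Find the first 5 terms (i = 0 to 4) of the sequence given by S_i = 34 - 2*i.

This is an arithmetic sequence.
i=0: S_0 = 34 + -2*0 = 34
i=1: S_1 = 34 + -2*1 = 32
i=2: S_2 = 34 + -2*2 = 30
i=3: S_3 = 34 + -2*3 = 28
i=4: S_4 = 34 + -2*4 = 26
The first 5 terms are: [34, 32, 30, 28, 26]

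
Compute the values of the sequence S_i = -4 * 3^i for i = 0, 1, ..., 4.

This is a geometric sequence.
i=0: S_0 = -4 * 3^0 = -4
i=1: S_1 = -4 * 3^1 = -12
i=2: S_2 = -4 * 3^2 = -36
i=3: S_3 = -4 * 3^3 = -108
i=4: S_4 = -4 * 3^4 = -324
The first 5 terms are: [-4, -12, -36, -108, -324]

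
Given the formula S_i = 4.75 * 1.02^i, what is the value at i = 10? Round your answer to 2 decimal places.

S_10 = 4.75 * 1.02^10 ≈ 4.75 * 1.219 ≈ 5.79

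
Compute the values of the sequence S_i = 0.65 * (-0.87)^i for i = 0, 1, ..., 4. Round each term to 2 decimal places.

This is a geometric sequence.
i=0: S_0 = 0.65 * (-0.87)^0 = 0.65
i=1: S_1 = 0.65 * (-0.87)^1 ≈ -0.57
i=2: S_2 = 0.65 * (-0.87)^2 ≈ 0.49
i=3: S_3 = 0.65 * (-0.87)^3 ≈ -0.43
i=4: S_4 = 0.65 * (-0.87)^4 ≈ 0.37
The first 5 terms are: [0.65, -0.57, 0.49, -0.43, 0.37]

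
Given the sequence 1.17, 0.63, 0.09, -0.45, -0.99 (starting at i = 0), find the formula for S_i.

Check differences: 0.63 - 1.17 = -0.54
0.09 - 0.63 = -0.54
Common difference d = -0.54.
First term a = 1.17.
Formula: S_i = 1.17 - 0.54*i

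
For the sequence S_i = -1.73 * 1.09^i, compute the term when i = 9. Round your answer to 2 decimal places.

S_9 = -1.73 * 1.09^9 ≈ -1.73 * 2.1719 ≈ -3.76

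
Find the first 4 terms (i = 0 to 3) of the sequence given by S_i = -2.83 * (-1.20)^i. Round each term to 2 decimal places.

This is a geometric sequence.
i=0: S_0 = -2.83 * (-1.2)^0 = -2.83
i=1: S_1 = -2.83 * (-1.2)^1 ≈ 3.4
i=2: S_2 = -2.83 * (-1.2)^2 ≈ -4.08
i=3: S_3 = -2.83 * (-1.2)^3 ≈ 4.89
The first 4 terms are: [-2.83, 3.4, -4.08, 4.89]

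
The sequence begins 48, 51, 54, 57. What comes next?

Differences: 51 - 48 = 3
This is an arithmetic sequence with common difference d = 3.
Next term = 57 + 3 = 60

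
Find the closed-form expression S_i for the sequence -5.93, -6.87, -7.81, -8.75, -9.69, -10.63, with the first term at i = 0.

Check differences: -6.87 - -5.93 = -0.94
-7.81 - -6.87 = -0.94
Common difference d = -0.94.
First term a = -5.93.
Formula: S_i = -5.93 - 0.94*i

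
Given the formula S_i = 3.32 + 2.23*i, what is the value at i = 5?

S_5 = 3.32 + 2.23*5 = 3.32 + 11.15 = 14.47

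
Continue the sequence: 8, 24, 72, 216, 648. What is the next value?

Ratios: 24 / 8 = 3.0
This is a geometric sequence with common ratio r = 3.
Next term = 648 * 3 = 1944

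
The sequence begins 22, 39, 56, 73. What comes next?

Differences: 39 - 22 = 17
This is an arithmetic sequence with common difference d = 17.
Next term = 73 + 17 = 90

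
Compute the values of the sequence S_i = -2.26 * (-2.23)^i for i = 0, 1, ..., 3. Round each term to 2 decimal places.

This is a geometric sequence.
i=0: S_0 = -2.26 * (-2.23)^0 = -2.26
i=1: S_1 = -2.26 * (-2.23)^1 ≈ 5.04
i=2: S_2 = -2.26 * (-2.23)^2 ≈ -11.24
i=3: S_3 = -2.26 * (-2.23)^3 ≈ 25.06
The first 4 terms are: [-2.26, 5.04, -11.24, 25.06]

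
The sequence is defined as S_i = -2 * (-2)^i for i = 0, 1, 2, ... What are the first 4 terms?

This is a geometric sequence.
i=0: S_0 = -2 * (-2)^0 = -2
i=1: S_1 = -2 * (-2)^1 = 4
i=2: S_2 = -2 * (-2)^2 = -8
i=3: S_3 = -2 * (-2)^3 = 16
The first 4 terms are: [-2, 4, -8, 16]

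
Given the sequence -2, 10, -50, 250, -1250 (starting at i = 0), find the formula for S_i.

Check ratios: 10 / -2 = -5.0
Common ratio r = -5.
First term a = -2.
Formula: S_i = -2 * (-5)^i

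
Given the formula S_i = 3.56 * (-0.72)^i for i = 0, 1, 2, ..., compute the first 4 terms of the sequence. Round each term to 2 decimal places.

This is a geometric sequence.
i=0: S_0 = 3.56 * (-0.72)^0 = 3.56
i=1: S_1 = 3.56 * (-0.72)^1 ≈ -2.56
i=2: S_2 = 3.56 * (-0.72)^2 ≈ 1.85
i=3: S_3 = 3.56 * (-0.72)^3 ≈ -1.33
The first 4 terms are: [3.56, -2.56, 1.85, -1.33]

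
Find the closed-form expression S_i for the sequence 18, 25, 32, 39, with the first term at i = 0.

Check differences: 25 - 18 = 7
32 - 25 = 7
Common difference d = 7.
First term a = 18.
Formula: S_i = 18 + 7*i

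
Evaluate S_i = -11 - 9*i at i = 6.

S_6 = -11 + -9*6 = -11 + -54 = -65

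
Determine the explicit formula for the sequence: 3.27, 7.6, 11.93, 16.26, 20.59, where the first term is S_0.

Check differences: 7.6 - 3.27 = 4.33
11.93 - 7.6 = 4.33
Common difference d = 4.33.
First term a = 3.27.
Formula: S_i = 3.27 + 4.33*i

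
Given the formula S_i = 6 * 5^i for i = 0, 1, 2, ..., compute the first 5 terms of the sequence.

This is a geometric sequence.
i=0: S_0 = 6 * 5^0 = 6
i=1: S_1 = 6 * 5^1 = 30
i=2: S_2 = 6 * 5^2 = 150
i=3: S_3 = 6 * 5^3 = 750
i=4: S_4 = 6 * 5^4 = 3750
The first 5 terms are: [6, 30, 150, 750, 3750]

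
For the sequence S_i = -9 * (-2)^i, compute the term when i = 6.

S_6 = -9 * (-2)^6 = -9 * 64 = -576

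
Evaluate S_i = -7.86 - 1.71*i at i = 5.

S_5 = -7.86 + -1.71*5 = -7.86 + -8.55 = -16.41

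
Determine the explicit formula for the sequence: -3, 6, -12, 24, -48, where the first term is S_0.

Check ratios: 6 / -3 = -2.0
Common ratio r = -2.
First term a = -3.
Formula: S_i = -3 * (-2)^i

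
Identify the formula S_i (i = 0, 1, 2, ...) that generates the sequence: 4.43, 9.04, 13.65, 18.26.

Check differences: 9.04 - 4.43 = 4.61
13.65 - 9.04 = 4.61
Common difference d = 4.61.
First term a = 4.43.
Formula: S_i = 4.43 + 4.61*i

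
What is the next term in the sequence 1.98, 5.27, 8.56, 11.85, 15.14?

Differences: 5.27 - 1.98 = 3.29
This is an arithmetic sequence with common difference d = 3.29.
Next term = 15.14 + 3.29 = 18.43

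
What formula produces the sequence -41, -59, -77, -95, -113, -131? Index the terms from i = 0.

Check differences: -59 - -41 = -18
-77 - -59 = -18
Common difference d = -18.
First term a = -41.
Formula: S_i = -41 - 18*i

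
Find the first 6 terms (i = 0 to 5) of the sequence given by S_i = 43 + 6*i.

This is an arithmetic sequence.
i=0: S_0 = 43 + 6*0 = 43
i=1: S_1 = 43 + 6*1 = 49
i=2: S_2 = 43 + 6*2 = 55
i=3: S_3 = 43 + 6*3 = 61
i=4: S_4 = 43 + 6*4 = 67
i=5: S_5 = 43 + 6*5 = 73
The first 6 terms are: [43, 49, 55, 61, 67, 73]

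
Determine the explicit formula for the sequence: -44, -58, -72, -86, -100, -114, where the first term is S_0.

Check differences: -58 - -44 = -14
-72 - -58 = -14
Common difference d = -14.
First term a = -44.
Formula: S_i = -44 - 14*i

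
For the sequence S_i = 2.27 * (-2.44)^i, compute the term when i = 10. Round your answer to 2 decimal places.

S_10 = 2.27 * (-2.44)^10 ≈ 2.27 * 7479.9426 ≈ 16979.47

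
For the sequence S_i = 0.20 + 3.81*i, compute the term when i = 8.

S_8 = 0.2 + 3.81*8 = 0.2 + 30.48 = 30.68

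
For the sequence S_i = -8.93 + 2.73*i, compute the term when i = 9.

S_9 = -8.93 + 2.73*9 = -8.93 + 24.57 = 15.64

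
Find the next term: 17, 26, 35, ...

Differences: 26 - 17 = 9
This is an arithmetic sequence with common difference d = 9.
Next term = 35 + 9 = 44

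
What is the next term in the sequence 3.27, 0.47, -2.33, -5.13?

Differences: 0.47 - 3.27 = -2.8
This is an arithmetic sequence with common difference d = -2.8.
Next term = -5.13 + -2.8 = -7.93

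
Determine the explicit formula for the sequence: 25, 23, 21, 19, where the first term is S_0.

Check differences: 23 - 25 = -2
21 - 23 = -2
Common difference d = -2.
First term a = 25.
Formula: S_i = 25 - 2*i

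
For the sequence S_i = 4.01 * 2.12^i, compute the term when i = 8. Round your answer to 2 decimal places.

S_8 = 4.01 * 2.12^8 ≈ 4.01 * 408.0251 ≈ 1636.18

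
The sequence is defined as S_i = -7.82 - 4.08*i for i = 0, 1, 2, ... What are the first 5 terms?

This is an arithmetic sequence.
i=0: S_0 = -7.82 + -4.08*0 = -7.82
i=1: S_1 = -7.82 + -4.08*1 = -11.9
i=2: S_2 = -7.82 + -4.08*2 = -15.98
i=3: S_3 = -7.82 + -4.08*3 = -20.06
i=4: S_4 = -7.82 + -4.08*4 = -24.14
The first 5 terms are: [-7.82, -11.9, -15.98, -20.06, -24.14]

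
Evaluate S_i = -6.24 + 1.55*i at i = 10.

S_10 = -6.24 + 1.55*10 = -6.24 + 15.5 = 9.26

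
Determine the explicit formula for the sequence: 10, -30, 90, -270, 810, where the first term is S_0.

Check ratios: -30 / 10 = -3.0
Common ratio r = -3.
First term a = 10.
Formula: S_i = 10 * (-3)^i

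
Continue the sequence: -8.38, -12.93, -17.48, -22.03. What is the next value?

Differences: -12.93 - -8.38 = -4.55
This is an arithmetic sequence with common difference d = -4.55.
Next term = -22.03 + -4.55 = -26.58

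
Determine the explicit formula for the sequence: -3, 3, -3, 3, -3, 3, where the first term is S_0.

Check ratios: 3 / -3 = -1.0
Common ratio r = -1.
First term a = -3.
Formula: S_i = -3 * (-1)^i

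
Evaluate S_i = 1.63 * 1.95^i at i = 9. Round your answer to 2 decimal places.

S_9 = 1.63 * 1.95^9 ≈ 1.63 * 407.6726 ≈ 664.51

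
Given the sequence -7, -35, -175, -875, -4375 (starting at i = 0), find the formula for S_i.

Check ratios: -35 / -7 = 5.0
Common ratio r = 5.
First term a = -7.
Formula: S_i = -7 * 5^i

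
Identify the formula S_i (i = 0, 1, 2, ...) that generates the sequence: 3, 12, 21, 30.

Check differences: 12 - 3 = 9
21 - 12 = 9
Common difference d = 9.
First term a = 3.
Formula: S_i = 3 + 9*i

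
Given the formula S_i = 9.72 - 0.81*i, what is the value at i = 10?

S_10 = 9.72 + -0.81*10 = 9.72 + -8.1 = 1.62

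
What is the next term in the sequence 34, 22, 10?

Differences: 22 - 34 = -12
This is an arithmetic sequence with common difference d = -12.
Next term = 10 + -12 = -2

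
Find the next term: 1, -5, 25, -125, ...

Ratios: -5 / 1 = -5.0
This is a geometric sequence with common ratio r = -5.
Next term = -125 * -5 = 625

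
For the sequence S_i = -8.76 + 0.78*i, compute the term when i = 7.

S_7 = -8.76 + 0.78*7 = -8.76 + 5.46 = -3.3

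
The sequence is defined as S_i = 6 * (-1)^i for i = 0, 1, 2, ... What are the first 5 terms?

This is a geometric sequence.
i=0: S_0 = 6 * (-1)^0 = 6
i=1: S_1 = 6 * (-1)^1 = -6
i=2: S_2 = 6 * (-1)^2 = 6
i=3: S_3 = 6 * (-1)^3 = -6
i=4: S_4 = 6 * (-1)^4 = 6
The first 5 terms are: [6, -6, 6, -6, 6]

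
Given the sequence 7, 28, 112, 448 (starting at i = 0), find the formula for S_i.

Check ratios: 28 / 7 = 4.0
Common ratio r = 4.
First term a = 7.
Formula: S_i = 7 * 4^i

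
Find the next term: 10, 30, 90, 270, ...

Ratios: 30 / 10 = 3.0
This is a geometric sequence with common ratio r = 3.
Next term = 270 * 3 = 810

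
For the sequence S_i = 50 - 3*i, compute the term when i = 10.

S_10 = 50 + -3*10 = 50 + -30 = 20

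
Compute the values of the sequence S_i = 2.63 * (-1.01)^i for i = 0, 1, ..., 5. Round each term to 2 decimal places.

This is a geometric sequence.
i=0: S_0 = 2.63 * (-1.01)^0 = 2.63
i=1: S_1 = 2.63 * (-1.01)^1 ≈ -2.66
i=2: S_2 = 2.63 * (-1.01)^2 ≈ 2.68
i=3: S_3 = 2.63 * (-1.01)^3 ≈ -2.71
i=4: S_4 = 2.63 * (-1.01)^4 ≈ 2.74
i=5: S_5 = 2.63 * (-1.01)^5 ≈ -2.76
The first 6 terms are: [2.63, -2.66, 2.68, -2.71, 2.74, -2.76]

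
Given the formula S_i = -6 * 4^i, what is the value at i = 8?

S_8 = -6 * 4^8 = -6 * 65536 = -393216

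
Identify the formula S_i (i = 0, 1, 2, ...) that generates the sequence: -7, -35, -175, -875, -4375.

Check ratios: -35 / -7 = 5.0
Common ratio r = 5.
First term a = -7.
Formula: S_i = -7 * 5^i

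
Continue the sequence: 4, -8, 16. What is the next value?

Ratios: -8 / 4 = -2.0
This is a geometric sequence with common ratio r = -2.
Next term = 16 * -2 = -32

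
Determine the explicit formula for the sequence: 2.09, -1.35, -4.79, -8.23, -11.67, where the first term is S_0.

Check differences: -1.35 - 2.09 = -3.44
-4.79 - -1.35 = -3.44
Common difference d = -3.44.
First term a = 2.09.
Formula: S_i = 2.09 - 3.44*i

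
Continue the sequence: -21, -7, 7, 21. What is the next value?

Differences: -7 - -21 = 14
This is an arithmetic sequence with common difference d = 14.
Next term = 21 + 14 = 35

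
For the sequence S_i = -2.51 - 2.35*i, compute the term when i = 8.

S_8 = -2.51 + -2.35*8 = -2.51 + -18.8 = -21.31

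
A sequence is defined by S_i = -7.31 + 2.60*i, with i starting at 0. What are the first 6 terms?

This is an arithmetic sequence.
i=0: S_0 = -7.31 + 2.6*0 = -7.31
i=1: S_1 = -7.31 + 2.6*1 = -4.71
i=2: S_2 = -7.31 + 2.6*2 = -2.11
i=3: S_3 = -7.31 + 2.6*3 = 0.49
i=4: S_4 = -7.31 + 2.6*4 = 3.09
i=5: S_5 = -7.31 + 2.6*5 = 5.69
The first 6 terms are: [-7.31, -4.71, -2.11, 0.49, 3.09, 5.69]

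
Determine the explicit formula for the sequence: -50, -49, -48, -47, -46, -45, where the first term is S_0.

Check differences: -49 - -50 = 1
-48 - -49 = 1
Common difference d = 1.
First term a = -50.
Formula: S_i = -50 + 1*i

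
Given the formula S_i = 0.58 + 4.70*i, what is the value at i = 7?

S_7 = 0.58 + 4.7*7 = 0.58 + 32.9 = 33.48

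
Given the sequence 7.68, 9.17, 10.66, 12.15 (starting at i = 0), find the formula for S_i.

Check differences: 9.17 - 7.68 = 1.49
10.66 - 9.17 = 1.49
Common difference d = 1.49.
First term a = 7.68.
Formula: S_i = 7.68 + 1.49*i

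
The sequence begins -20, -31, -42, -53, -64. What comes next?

Differences: -31 - -20 = -11
This is an arithmetic sequence with common difference d = -11.
Next term = -64 + -11 = -75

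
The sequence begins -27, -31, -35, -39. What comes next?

Differences: -31 - -27 = -4
This is an arithmetic sequence with common difference d = -4.
Next term = -39 + -4 = -43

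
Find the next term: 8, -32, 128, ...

Ratios: -32 / 8 = -4.0
This is a geometric sequence with common ratio r = -4.
Next term = 128 * -4 = -512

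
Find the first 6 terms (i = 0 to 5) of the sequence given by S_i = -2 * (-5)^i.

This is a geometric sequence.
i=0: S_0 = -2 * (-5)^0 = -2
i=1: S_1 = -2 * (-5)^1 = 10
i=2: S_2 = -2 * (-5)^2 = -50
i=3: S_3 = -2 * (-5)^3 = 250
i=4: S_4 = -2 * (-5)^4 = -1250
i=5: S_5 = -2 * (-5)^5 = 6250
The first 6 terms are: [-2, 10, -50, 250, -1250, 6250]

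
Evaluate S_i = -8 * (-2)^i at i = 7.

S_7 = -8 * (-2)^7 = -8 * -128 = 1024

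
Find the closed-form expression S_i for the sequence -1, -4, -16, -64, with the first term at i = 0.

Check ratios: -4 / -1 = 4.0
Common ratio r = 4.
First term a = -1.
Formula: S_i = -1 * 4^i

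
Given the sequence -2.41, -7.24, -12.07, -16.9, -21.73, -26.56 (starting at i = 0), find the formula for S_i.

Check differences: -7.24 - -2.41 = -4.83
-12.07 - -7.24 = -4.83
Common difference d = -4.83.
First term a = -2.41.
Formula: S_i = -2.41 - 4.83*i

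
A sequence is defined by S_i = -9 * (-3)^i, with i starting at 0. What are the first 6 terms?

This is a geometric sequence.
i=0: S_0 = -9 * (-3)^0 = -9
i=1: S_1 = -9 * (-3)^1 = 27
i=2: S_2 = -9 * (-3)^2 = -81
i=3: S_3 = -9 * (-3)^3 = 243
i=4: S_4 = -9 * (-3)^4 = -729
i=5: S_5 = -9 * (-3)^5 = 2187
The first 6 terms are: [-9, 27, -81, 243, -729, 2187]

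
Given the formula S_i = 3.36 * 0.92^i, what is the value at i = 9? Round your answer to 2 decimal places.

S_9 = 3.36 * 0.92^9 ≈ 3.36 * 0.4722 ≈ 1.59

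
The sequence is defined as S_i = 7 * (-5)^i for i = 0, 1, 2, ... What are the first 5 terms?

This is a geometric sequence.
i=0: S_0 = 7 * (-5)^0 = 7
i=1: S_1 = 7 * (-5)^1 = -35
i=2: S_2 = 7 * (-5)^2 = 175
i=3: S_3 = 7 * (-5)^3 = -875
i=4: S_4 = 7 * (-5)^4 = 4375
The first 5 terms are: [7, -35, 175, -875, 4375]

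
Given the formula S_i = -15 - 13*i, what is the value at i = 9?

S_9 = -15 + -13*9 = -15 + -117 = -132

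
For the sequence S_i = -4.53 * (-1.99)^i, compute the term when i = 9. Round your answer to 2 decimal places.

S_9 = -4.53 * (-1.99)^9 ≈ -4.53 * -489.4155 ≈ 2217.05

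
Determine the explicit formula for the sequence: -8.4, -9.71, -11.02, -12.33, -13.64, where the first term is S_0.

Check differences: -9.71 - -8.4 = -1.31
-11.02 - -9.71 = -1.31
Common difference d = -1.31.
First term a = -8.4.
Formula: S_i = -8.40 - 1.31*i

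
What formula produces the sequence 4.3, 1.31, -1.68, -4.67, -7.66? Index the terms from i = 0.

Check differences: 1.31 - 4.3 = -2.99
-1.68 - 1.31 = -2.99
Common difference d = -2.99.
First term a = 4.3.
Formula: S_i = 4.30 - 2.99*i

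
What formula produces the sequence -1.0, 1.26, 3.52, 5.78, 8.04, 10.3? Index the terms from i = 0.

Check differences: 1.26 - -1.0 = 2.26
3.52 - 1.26 = 2.26
Common difference d = 2.26.
First term a = -1.0.
Formula: S_i = -1.00 + 2.26*i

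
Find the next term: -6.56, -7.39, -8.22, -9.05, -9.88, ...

Differences: -7.39 - -6.56 = -0.83
This is an arithmetic sequence with common difference d = -0.83.
Next term = -9.88 + -0.83 = -10.71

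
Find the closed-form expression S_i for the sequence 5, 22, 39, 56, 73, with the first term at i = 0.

Check differences: 22 - 5 = 17
39 - 22 = 17
Common difference d = 17.
First term a = 5.
Formula: S_i = 5 + 17*i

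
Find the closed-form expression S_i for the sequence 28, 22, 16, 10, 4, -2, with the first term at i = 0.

Check differences: 22 - 28 = -6
16 - 22 = -6
Common difference d = -6.
First term a = 28.
Formula: S_i = 28 - 6*i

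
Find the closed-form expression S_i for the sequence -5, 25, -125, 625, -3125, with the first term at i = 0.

Check ratios: 25 / -5 = -5.0
Common ratio r = -5.
First term a = -5.
Formula: S_i = -5 * (-5)^i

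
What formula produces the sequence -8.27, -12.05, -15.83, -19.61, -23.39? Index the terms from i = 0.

Check differences: -12.05 - -8.27 = -3.78
-15.83 - -12.05 = -3.78
Common difference d = -3.78.
First term a = -8.27.
Formula: S_i = -8.27 - 3.78*i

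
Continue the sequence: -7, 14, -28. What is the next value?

Ratios: 14 / -7 = -2.0
This is a geometric sequence with common ratio r = -2.
Next term = -28 * -2 = 56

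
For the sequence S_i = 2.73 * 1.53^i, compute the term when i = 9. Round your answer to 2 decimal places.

S_9 = 2.73 * 1.53^9 ≈ 2.73 * 45.9434 ≈ 125.43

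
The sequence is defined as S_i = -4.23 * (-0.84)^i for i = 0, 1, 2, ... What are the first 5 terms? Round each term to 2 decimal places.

This is a geometric sequence.
i=0: S_0 = -4.23 * (-0.84)^0 = -4.23
i=1: S_1 = -4.23 * (-0.84)^1 ≈ 3.55
i=2: S_2 = -4.23 * (-0.84)^2 ≈ -2.98
i=3: S_3 = -4.23 * (-0.84)^3 ≈ 2.51
i=4: S_4 = -4.23 * (-0.84)^4 ≈ -2.11
The first 5 terms are: [-4.23, 3.55, -2.98, 2.51, -2.11]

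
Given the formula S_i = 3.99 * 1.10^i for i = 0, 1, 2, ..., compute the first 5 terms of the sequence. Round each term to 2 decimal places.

This is a geometric sequence.
i=0: S_0 = 3.99 * 1.1^0 = 3.99
i=1: S_1 = 3.99 * 1.1^1 ≈ 4.39
i=2: S_2 = 3.99 * 1.1^2 ≈ 4.83
i=3: S_3 = 3.99 * 1.1^3 ≈ 5.31
i=4: S_4 = 3.99 * 1.1^4 ≈ 5.84
The first 5 terms are: [3.99, 4.39, 4.83, 5.31, 5.84]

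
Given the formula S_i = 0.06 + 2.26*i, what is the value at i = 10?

S_10 = 0.06 + 2.26*10 = 0.06 + 22.6 = 22.66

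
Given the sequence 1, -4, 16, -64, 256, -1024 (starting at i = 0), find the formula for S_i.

Check ratios: -4 / 1 = -4.0
Common ratio r = -4.
First term a = 1.
Formula: S_i = 1 * (-4)^i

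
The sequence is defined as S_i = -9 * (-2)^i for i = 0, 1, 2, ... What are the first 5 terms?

This is a geometric sequence.
i=0: S_0 = -9 * (-2)^0 = -9
i=1: S_1 = -9 * (-2)^1 = 18
i=2: S_2 = -9 * (-2)^2 = -36
i=3: S_3 = -9 * (-2)^3 = 72
i=4: S_4 = -9 * (-2)^4 = -144
The first 5 terms are: [-9, 18, -36, 72, -144]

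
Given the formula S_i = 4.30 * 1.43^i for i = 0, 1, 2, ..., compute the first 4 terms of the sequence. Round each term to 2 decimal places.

This is a geometric sequence.
i=0: S_0 = 4.3 * 1.43^0 = 4.3
i=1: S_1 = 4.3 * 1.43^1 ≈ 6.15
i=2: S_2 = 4.3 * 1.43^2 ≈ 8.79
i=3: S_3 = 4.3 * 1.43^3 ≈ 12.57
The first 4 terms are: [4.3, 6.15, 8.79, 12.57]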